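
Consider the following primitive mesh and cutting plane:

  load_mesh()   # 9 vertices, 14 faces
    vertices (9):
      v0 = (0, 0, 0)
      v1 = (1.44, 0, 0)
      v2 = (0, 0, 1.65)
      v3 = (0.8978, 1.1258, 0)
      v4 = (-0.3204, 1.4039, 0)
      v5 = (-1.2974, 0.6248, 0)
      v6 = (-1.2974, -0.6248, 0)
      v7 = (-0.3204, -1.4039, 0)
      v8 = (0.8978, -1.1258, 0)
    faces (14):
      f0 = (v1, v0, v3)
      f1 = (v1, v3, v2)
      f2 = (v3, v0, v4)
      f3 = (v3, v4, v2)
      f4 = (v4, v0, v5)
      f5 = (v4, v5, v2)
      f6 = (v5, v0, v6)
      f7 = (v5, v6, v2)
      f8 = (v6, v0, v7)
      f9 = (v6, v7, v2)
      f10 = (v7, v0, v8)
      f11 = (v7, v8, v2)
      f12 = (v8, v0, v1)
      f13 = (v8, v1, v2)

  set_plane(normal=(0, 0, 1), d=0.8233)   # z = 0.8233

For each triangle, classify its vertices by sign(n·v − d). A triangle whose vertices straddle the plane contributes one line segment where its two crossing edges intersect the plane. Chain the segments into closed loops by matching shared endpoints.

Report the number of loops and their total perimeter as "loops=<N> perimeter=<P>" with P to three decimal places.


loops=1 perimeter=4.383

Straddling triangles (7 of 14):
  (v1,v3,v2) [--+] → (0.449825, 0.56406, 0.8233)–(0.721484, 0, 0.8233)  len=0.6261
  (v3,v4,v2) [--+] → (-0.16053, 0.703396, 0.8233)–(0.449825, 0.56406, 0.8233)  len=0.6261
  (v4,v5,v2) [--+] → (-0.650037, 0.313044, 0.8233)–(-0.16053, 0.703396, 0.8233)  len=0.6261
  (v5,v6,v2) [--+] → (-0.650037, -0.313044, 0.8233)–(-0.650037, 0.313044, 0.8233)  len=0.6261
  (v6,v7,v2) [--+] → (-0.16053, -0.703396, 0.8233)–(-0.650037, -0.313044, 0.8233)  len=0.6261
  (v7,v8,v2) [--+] → (0.449825, -0.56406, 0.8233)–(-0.16053, -0.703396, 0.8233)  len=0.6261
  (v8,v1,v2) [--+] → (0.721484, 0, 0.8233)–(0.449825, -0.56406, 0.8233)  len=0.6261

Chained into 1 loop(s):
  loop 1: 7 segments, perimeter = 4.3825
Total perimeter = 4.383


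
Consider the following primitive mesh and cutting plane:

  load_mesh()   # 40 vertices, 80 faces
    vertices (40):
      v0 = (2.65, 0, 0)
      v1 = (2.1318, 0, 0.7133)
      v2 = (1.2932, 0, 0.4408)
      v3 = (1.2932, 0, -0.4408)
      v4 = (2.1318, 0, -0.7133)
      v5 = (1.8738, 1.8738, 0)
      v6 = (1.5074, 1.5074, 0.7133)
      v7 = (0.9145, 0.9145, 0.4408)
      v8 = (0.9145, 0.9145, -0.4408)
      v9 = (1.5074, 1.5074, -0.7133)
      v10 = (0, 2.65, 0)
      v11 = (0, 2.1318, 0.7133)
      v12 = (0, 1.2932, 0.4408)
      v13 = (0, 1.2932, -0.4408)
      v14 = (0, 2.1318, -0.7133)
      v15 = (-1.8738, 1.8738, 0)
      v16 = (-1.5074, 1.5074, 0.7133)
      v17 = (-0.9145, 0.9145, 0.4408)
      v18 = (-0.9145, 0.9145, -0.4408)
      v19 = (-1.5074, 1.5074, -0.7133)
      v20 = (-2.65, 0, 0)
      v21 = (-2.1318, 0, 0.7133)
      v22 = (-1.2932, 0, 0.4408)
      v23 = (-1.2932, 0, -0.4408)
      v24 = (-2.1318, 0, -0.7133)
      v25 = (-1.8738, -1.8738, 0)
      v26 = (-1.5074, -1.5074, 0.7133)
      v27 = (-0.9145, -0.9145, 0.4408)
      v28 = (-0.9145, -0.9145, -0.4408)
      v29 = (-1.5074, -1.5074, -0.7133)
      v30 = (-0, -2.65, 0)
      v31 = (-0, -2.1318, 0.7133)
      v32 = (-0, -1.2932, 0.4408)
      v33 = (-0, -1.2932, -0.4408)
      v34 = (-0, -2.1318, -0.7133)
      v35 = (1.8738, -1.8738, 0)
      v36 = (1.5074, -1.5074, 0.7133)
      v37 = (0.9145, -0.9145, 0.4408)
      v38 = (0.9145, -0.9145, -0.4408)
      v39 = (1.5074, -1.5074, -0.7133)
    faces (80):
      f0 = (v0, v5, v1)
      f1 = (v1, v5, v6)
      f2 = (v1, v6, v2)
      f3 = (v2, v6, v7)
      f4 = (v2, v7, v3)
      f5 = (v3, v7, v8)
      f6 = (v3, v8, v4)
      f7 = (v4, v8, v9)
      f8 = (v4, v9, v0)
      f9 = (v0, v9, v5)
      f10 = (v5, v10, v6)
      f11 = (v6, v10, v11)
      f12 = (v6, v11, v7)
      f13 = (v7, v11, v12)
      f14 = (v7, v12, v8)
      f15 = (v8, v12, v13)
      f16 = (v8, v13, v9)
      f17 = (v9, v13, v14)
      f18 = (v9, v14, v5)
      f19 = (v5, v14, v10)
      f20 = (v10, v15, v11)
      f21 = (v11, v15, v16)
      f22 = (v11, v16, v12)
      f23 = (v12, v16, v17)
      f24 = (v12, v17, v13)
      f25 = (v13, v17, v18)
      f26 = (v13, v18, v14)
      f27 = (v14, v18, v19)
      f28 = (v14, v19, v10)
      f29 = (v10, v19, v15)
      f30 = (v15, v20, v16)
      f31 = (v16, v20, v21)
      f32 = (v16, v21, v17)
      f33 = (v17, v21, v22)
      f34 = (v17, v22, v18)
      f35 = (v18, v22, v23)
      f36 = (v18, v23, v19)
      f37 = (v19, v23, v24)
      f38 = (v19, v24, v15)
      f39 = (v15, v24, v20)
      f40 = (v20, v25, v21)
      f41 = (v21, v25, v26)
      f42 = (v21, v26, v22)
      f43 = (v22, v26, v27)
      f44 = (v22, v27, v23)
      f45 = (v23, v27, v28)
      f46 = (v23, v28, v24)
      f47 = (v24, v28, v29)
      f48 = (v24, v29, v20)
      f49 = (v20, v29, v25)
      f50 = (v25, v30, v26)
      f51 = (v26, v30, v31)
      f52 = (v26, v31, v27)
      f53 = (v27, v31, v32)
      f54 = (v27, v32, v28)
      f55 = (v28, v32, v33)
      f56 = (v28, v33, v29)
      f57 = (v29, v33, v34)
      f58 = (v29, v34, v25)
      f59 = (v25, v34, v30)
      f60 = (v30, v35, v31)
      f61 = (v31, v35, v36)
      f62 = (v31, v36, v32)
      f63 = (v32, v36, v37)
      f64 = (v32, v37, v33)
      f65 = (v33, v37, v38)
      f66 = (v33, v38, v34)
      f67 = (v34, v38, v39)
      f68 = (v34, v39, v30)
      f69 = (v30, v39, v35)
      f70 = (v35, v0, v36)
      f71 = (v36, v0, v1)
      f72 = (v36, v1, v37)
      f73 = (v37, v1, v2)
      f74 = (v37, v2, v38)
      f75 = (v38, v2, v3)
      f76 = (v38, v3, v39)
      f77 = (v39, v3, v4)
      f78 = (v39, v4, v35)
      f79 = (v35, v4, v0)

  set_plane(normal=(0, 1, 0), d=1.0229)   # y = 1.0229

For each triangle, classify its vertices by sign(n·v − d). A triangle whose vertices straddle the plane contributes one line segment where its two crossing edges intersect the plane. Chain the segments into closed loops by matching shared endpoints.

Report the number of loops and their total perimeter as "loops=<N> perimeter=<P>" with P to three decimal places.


loops=2 perimeter=9.666

Straddling triangles (24 of 80):
  (v0,v5,v1) [-+-] → (2.22628, 1.0229, 0)–(1.99096, 1.0229, 0.323912)  len=0.4004
  (v1,v5,v6) [-++] → (1.99096, 1.0229, 0.323912)–(1.70809, 1.0229, 0.7133)  len=0.4813
  (v1,v6,v2) [-+-] → (1.70809, 1.0229, 0.7133)–(1.43855, 1.0229, 0.625715)  len=0.2834
  (v2,v6,v7) [-+-] → (1.43855, 1.0229, 0.625715)–(1.0229, 1.0229, 0.490621)  len=0.4371
  (v4,v8,v9) [--+] → (1.0229, 1.0229, -0.490621)–(1.70809, 1.0229, -0.7133)  len=0.7205
  (v4,v9,v0) [-+-] → (1.70809, 1.0229, -0.7133)–(1.87465, 1.0229, -0.484035)  len=0.2834
  (v0,v9,v5) [-++] → (1.87465, 1.0229, -0.484035)–(2.22628, 1.0229, 0)  len=0.5983
  (v6,v11,v7) [++-] → (0.833064, 1.0229, 0.465066)–(1.0229, 1.0229, 0.490621)  len=0.1915
  (v7,v11,v12) [-++] → (0.833064, 1.0229, 0.465066)–(0.652731, 1.0229, 0.4408)  len=0.1820
  (v7,v12,v8) [-+-] → (0.652731, 1.0229, 0.4408)–(0.652731, 1.0229, -0.188449)  len=0.6292
  (v8,v12,v13) [-++] → (0.652731, 1.0229, -0.188449)–(0.652731, 1.0229, -0.4408)  len=0.2524
  (v8,v13,v9) [-++] → (0.652731, 1.0229, -0.4408)–(1.0229, 1.0229, -0.490621)  len=0.3735
  (v12,v16,v17) [++-] → (-1.0229, 1.0229, 0.490621)–(-0.652731, 1.0229, 0.4408)  len=0.3735
  (v12,v17,v13) [+-+] → (-0.652731, 1.0229, 0.4408)–(-0.652731, 1.0229, 0.188449)  len=0.2524
  (v13,v17,v18) [+--] → (-0.652731, 1.0229, 0.188449)–(-0.652731, 1.0229, -0.4408)  len=0.6292
  (v13,v18,v14) [+-+] → (-0.652731, 1.0229, -0.4408)–(-0.833064, 1.0229, -0.465066)  len=0.1820
  (v14,v18,v19) [+-+] → (-0.833064, 1.0229, -0.465066)–(-1.0229, 1.0229, -0.490621)  len=0.1915
  (v15,v20,v16) [+-+] → (-2.22628, 1.0229, 0)–(-1.87465, 1.0229, 0.484035)  len=0.5983
  (v16,v20,v21) [+--] → (-1.87465, 1.0229, 0.484035)–(-1.70809, 1.0229, 0.7133)  len=0.2834
  (v16,v21,v17) [+--] → (-1.70809, 1.0229, 0.7133)–(-1.0229, 1.0229, 0.490621)  len=0.7205
  (v18,v23,v19) [--+] → (-1.43855, 1.0229, -0.625715)–(-1.0229, 1.0229, -0.490621)  len=0.4371
  (v19,v23,v24) [+--] → (-1.43855, 1.0229, -0.625715)–(-1.70809, 1.0229, -0.7133)  len=0.2834
  (v19,v24,v15) [+-+] → (-1.70809, 1.0229, -0.7133)–(-1.99096, 1.0229, -0.323912)  len=0.4813
  (v15,v24,v20) [+--] → (-1.99096, 1.0229, -0.323912)–(-2.22628, 1.0229, 0)  len=0.4004

Chained into 2 loop(s):
  loop 1: 12 segments, perimeter = 4.8329
  loop 2: 12 segments, perimeter = 4.8329
Total perimeter = 9.666


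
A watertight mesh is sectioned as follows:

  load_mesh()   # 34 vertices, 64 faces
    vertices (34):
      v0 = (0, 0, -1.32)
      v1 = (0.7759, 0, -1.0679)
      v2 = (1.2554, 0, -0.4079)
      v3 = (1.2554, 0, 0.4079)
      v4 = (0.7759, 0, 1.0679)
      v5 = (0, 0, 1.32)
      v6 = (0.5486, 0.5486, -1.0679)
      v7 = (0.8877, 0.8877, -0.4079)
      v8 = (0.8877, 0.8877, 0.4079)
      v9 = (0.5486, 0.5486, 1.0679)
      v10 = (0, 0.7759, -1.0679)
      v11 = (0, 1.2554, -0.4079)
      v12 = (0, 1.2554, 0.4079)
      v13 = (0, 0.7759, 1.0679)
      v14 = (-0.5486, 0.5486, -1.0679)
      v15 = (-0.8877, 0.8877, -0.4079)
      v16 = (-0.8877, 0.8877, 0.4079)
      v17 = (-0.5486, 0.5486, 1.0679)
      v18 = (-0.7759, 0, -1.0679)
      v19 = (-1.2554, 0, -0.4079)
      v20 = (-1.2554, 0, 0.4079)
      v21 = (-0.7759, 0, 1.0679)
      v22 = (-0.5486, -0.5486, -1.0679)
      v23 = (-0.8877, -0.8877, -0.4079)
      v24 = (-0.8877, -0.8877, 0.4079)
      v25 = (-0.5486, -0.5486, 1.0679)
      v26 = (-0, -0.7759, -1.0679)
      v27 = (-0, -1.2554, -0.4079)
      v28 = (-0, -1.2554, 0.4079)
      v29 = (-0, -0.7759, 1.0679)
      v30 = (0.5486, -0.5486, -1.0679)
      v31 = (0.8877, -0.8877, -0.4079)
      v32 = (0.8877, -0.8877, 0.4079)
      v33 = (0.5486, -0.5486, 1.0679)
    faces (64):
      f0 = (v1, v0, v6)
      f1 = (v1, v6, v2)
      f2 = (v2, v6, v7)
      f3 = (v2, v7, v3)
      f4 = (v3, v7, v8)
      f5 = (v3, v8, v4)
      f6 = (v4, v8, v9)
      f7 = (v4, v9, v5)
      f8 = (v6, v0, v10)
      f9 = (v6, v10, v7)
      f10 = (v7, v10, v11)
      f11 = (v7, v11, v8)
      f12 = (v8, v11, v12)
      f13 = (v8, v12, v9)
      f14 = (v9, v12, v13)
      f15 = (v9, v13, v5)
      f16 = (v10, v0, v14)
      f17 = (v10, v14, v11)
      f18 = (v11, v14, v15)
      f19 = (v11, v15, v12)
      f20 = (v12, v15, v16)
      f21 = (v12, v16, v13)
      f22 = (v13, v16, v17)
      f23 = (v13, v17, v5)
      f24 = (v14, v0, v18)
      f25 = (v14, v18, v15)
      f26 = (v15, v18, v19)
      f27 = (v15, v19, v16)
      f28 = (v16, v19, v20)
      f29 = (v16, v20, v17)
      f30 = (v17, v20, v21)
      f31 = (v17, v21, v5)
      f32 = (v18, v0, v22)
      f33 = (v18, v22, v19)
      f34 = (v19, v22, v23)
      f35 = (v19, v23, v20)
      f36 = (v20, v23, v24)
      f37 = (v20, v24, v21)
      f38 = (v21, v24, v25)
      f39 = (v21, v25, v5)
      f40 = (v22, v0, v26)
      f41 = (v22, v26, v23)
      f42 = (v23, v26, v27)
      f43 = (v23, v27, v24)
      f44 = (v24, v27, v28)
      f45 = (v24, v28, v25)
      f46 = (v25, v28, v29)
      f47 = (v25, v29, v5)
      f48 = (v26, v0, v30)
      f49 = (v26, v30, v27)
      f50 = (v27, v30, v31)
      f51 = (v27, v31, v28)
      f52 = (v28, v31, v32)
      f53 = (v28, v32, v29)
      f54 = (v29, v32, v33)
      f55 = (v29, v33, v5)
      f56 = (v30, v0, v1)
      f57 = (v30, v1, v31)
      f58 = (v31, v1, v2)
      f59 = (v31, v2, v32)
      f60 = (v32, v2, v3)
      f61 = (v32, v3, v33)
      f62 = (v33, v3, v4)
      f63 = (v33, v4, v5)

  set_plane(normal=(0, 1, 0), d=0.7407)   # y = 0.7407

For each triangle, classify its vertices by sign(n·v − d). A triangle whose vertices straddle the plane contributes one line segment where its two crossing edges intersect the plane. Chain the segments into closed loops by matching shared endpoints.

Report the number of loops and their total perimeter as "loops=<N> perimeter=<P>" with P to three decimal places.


loops=1 perimeter=6.409

Straddling triangles (20 of 64):
  (v2,v6,v7) [--+] → (0.7407, 0.7407, -0.69401)–(0.94859, 0.7407, -0.4079)  len=0.3537
  (v2,v7,v3) [-+-] → (0.94859, 0.7407, -0.4079)–(0.94859, 0.7407, -0.272806)  len=0.1351
  (v3,v7,v8) [-++] → (0.94859, 0.7407, -0.272806)–(0.94859, 0.7407, 0.4079)  len=0.6807
  (v3,v8,v4) [-+-] → (0.94859, 0.7407, 0.4079)–(0.869186, 0.7407, 0.517194)  len=0.1351
  (v4,v8,v9) [-+-] → (0.869186, 0.7407, 0.517194)–(0.7407, 0.7407, 0.69401)  len=0.2186
  (v6,v0,v10) [--+] → (0, 0.7407, -1.07934)–(0.084957, 0.7407, -1.0679)  len=0.0857
  (v6,v10,v7) [-++] → (0.084957, 0.7407, -1.0679)–(0.7407, 0.7407, -0.69401)  len=0.7548
  (v8,v12,v9) [++-] → (0.399497, 0.7407, 0.88852)–(0.7407, 0.7407, 0.69401)  len=0.3928
  (v9,v12,v13) [-++] → (0.399497, 0.7407, 0.88852)–(0.084957, 0.7407, 1.0679)  len=0.3621
  (v9,v13,v5) [-+-] → (0.084957, 0.7407, 1.0679)–(0, 0.7407, 1.07934)  len=0.0857
  (v10,v0,v14) [+--] → (0, 0.7407, -1.07934)–(-0.084957, 0.7407, -1.0679)  len=0.0857
  (v10,v14,v11) [+-+] → (-0.084957, 0.7407, -1.0679)–(-0.399497, 0.7407, -0.88852)  len=0.3621
  (v11,v14,v15) [+-+] → (-0.399497, 0.7407, -0.88852)–(-0.7407, 0.7407, -0.69401)  len=0.3928
  (v13,v16,v17) [++-] → (-0.7407, 0.7407, 0.69401)–(-0.084957, 0.7407, 1.0679)  len=0.7548
  (v13,v17,v5) [+--] → (-0.084957, 0.7407, 1.0679)–(0, 0.7407, 1.07934)  len=0.0857
  (v14,v18,v15) [--+] → (-0.869186, 0.7407, -0.517194)–(-0.7407, 0.7407, -0.69401)  len=0.2186
  (v15,v18,v19) [+--] → (-0.869186, 0.7407, -0.517194)–(-0.94859, 0.7407, -0.4079)  len=0.1351
  (v15,v19,v16) [+-+] → (-0.94859, 0.7407, -0.4079)–(-0.94859, 0.7407, 0.272806)  len=0.6807
  (v16,v19,v20) [+--] → (-0.94859, 0.7407, 0.272806)–(-0.94859, 0.7407, 0.4079)  len=0.1351
  (v16,v20,v17) [+--] → (-0.94859, 0.7407, 0.4079)–(-0.7407, 0.7407, 0.69401)  len=0.3537

Chained into 1 loop(s):
  loop 1: 20 segments, perimeter = 6.4085
Total perimeter = 6.409


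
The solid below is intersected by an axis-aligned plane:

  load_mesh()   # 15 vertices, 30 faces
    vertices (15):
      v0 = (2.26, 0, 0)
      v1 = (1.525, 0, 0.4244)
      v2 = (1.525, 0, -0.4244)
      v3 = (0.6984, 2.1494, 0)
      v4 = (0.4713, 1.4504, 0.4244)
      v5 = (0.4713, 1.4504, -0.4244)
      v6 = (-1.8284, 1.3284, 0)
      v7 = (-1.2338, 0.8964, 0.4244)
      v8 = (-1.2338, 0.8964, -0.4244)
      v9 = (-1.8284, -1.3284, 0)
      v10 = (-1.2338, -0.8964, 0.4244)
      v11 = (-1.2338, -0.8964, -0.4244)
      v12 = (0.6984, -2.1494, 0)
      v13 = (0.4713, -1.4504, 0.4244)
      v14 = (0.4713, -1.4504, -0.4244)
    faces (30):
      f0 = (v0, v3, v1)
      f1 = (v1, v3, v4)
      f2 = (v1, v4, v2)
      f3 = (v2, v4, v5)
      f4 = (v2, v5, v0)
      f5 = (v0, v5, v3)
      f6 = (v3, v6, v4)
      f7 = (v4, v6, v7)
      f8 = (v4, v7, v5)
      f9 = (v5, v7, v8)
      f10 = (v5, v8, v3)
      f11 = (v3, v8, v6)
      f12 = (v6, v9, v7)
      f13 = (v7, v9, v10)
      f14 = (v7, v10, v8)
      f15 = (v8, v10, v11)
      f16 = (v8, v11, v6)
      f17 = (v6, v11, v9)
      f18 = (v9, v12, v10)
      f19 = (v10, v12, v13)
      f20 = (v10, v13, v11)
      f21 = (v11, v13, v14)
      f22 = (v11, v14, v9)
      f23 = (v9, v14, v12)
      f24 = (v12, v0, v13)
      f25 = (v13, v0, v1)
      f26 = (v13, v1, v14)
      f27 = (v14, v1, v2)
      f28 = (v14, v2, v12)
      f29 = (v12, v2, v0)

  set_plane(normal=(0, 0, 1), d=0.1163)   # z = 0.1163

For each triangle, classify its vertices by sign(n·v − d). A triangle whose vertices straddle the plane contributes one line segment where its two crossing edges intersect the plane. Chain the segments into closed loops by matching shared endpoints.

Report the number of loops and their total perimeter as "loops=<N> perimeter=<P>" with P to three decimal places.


loops=2 perimeter=21.064

Straddling triangles (20 of 30):
  (v0,v3,v1) [--+] → (0.924916, 1.56039, 0.1163)–(2.05859, 0, 0.1163)  len=1.9287
  (v1,v3,v4) [+-+] → (0.924916, 1.56039, 0.1163)–(0.636167, 1.95785, 0.1163)  len=0.4913
  (v1,v4,v2) [++-] → (0.853775, 0.923929, 0.1163)–(1.525, 0, 0.1163)  len=1.1420
  (v2,v4,v5) [-+-] → (0.853775, 0.923929, 0.1163)–(0.4713, 1.4504, 0.1163)  len=0.6507
  (v3,v6,v4) [--+] → (-1.1982, 1.36183, 0.1163)–(0.636167, 1.95785, 0.1163)  len=1.9288
  (v4,v6,v7) [+-+] → (-1.1982, 1.36183, 0.1163)–(-1.66546, 1.21002, 0.1163)  len=0.4913
  (v4,v7,v5) [++-] → (-0.614878, 1.09749, 0.1163)–(0.4713, 1.4504, 0.1163)  len=1.1421
  (v5,v7,v8) [-+-] → (-0.614878, 1.09749, 0.1163)–(-1.2338, 0.8964, 0.1163)  len=0.6508
  (v6,v9,v7) [--+] → (-1.66546, -0.718729, 0.1163)–(-1.66546, 1.21002, 0.1163)  len=1.9287
  (v7,v9,v10) [+-+] → (-1.66546, -0.718729, 0.1163)–(-1.66546, -1.21002, 0.1163)  len=0.4913
  (v7,v10,v8) [++-] → (-1.2338, -0.245644, 0.1163)–(-1.2338, 0.8964, 0.1163)  len=1.1420
  (v8,v10,v11) [-+-] → (-1.2338, -0.245644, 0.1163)–(-1.2338, -0.8964, 0.1163)  len=0.6508
  (v9,v12,v10) [--+] → (0.168912, -1.80604, 0.1163)–(-1.66546, -1.21002, 0.1163)  len=1.9288
  (v10,v12,v13) [+-+] → (0.168912, -1.80604, 0.1163)–(0.636167, -1.95785, 0.1163)  len=0.4913
  (v10,v13,v11) [++-] → (-0.147622, -1.24931, 0.1163)–(-1.2338, -0.8964, 0.1163)  len=1.1421
  (v11,v13,v14) [-+-] → (-0.147622, -1.24931, 0.1163)–(0.4713, -1.4504, 0.1163)  len=0.6508
  (v12,v0,v13) [--+] → (1.76984, -0.397459, 0.1163)–(0.636167, -1.95785, 0.1163)  len=1.9287
  (v13,v0,v1) [+-+] → (1.76984, -0.397459, 0.1163)–(2.05859, 0, 0.1163)  len=0.4913
  (v13,v1,v14) [++-] → (1.14252, -0.526471, 0.1163)–(0.4713, -1.4504, 0.1163)  len=1.1420
  (v14,v1,v2) [-+-] → (1.14252, -0.526471, 0.1163)–(1.525, 0, 0.1163)  len=0.6507

Chained into 2 loop(s):
  loop 1: 10 segments, perimeter = 12.1002
  loop 2: 10 segments, perimeter = 8.9640
Total perimeter = 21.064


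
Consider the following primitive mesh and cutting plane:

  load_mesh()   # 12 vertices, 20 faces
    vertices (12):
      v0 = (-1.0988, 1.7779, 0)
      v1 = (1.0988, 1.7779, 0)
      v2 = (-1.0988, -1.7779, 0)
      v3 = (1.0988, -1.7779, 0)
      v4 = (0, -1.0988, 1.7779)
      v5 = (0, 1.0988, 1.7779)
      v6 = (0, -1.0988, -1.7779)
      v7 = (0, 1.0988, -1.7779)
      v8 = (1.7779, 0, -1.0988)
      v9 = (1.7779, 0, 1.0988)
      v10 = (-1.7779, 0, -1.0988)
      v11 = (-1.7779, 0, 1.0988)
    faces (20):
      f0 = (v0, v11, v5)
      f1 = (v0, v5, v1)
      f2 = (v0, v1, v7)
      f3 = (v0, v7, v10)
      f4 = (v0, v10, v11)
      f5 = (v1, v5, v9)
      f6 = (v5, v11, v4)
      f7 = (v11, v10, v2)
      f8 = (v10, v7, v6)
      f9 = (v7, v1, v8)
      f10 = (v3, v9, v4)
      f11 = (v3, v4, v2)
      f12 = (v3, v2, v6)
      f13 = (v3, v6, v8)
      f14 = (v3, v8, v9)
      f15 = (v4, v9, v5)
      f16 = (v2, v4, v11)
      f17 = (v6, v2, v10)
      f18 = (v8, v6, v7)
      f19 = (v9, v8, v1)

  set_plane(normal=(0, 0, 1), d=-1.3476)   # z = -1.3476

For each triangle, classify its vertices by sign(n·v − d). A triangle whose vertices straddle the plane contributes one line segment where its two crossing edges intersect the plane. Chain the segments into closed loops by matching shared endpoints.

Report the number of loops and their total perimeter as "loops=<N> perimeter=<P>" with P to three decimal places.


Straddling triangles (8 of 20):
  (v0,v1,v7) [++-] → (0.265939, 1.26316, -1.3476)–(-0.265939, 1.26316, -1.3476)  len=0.5319
  (v0,v7,v10) [+-+] → (-0.265939, 1.26316, -1.3476)–(-1.12654, 0.402564, -1.3476)  len=1.2171
  (v10,v7,v6) [+--] → (-1.12654, 0.402564, -1.3476)–(-1.12654, -0.402564, -1.3476)  len=0.8051
  (v7,v1,v8) [-++] → (0.265939, 1.26316, -1.3476)–(1.12654, 0.402564, -1.3476)  len=1.2171
  (v3,v2,v6) [++-] → (-0.265939, -1.26316, -1.3476)–(0.265939, -1.26316, -1.3476)  len=0.5319
  (v3,v6,v8) [+-+] → (0.265939, -1.26316, -1.3476)–(1.12654, -0.402564, -1.3476)  len=1.2171
  (v6,v2,v10) [-++] → (-0.265939, -1.26316, -1.3476)–(-1.12654, -0.402564, -1.3476)  len=1.2171
  (v8,v6,v7) [+--] → (1.12654, -0.402564, -1.3476)–(1.12654, 0.402564, -1.3476)  len=0.8051

Chained into 1 loop(s):
  loop 1: 8 segments, perimeter = 7.5423
Total perimeter = 7.542

loops=1 perimeter=7.542


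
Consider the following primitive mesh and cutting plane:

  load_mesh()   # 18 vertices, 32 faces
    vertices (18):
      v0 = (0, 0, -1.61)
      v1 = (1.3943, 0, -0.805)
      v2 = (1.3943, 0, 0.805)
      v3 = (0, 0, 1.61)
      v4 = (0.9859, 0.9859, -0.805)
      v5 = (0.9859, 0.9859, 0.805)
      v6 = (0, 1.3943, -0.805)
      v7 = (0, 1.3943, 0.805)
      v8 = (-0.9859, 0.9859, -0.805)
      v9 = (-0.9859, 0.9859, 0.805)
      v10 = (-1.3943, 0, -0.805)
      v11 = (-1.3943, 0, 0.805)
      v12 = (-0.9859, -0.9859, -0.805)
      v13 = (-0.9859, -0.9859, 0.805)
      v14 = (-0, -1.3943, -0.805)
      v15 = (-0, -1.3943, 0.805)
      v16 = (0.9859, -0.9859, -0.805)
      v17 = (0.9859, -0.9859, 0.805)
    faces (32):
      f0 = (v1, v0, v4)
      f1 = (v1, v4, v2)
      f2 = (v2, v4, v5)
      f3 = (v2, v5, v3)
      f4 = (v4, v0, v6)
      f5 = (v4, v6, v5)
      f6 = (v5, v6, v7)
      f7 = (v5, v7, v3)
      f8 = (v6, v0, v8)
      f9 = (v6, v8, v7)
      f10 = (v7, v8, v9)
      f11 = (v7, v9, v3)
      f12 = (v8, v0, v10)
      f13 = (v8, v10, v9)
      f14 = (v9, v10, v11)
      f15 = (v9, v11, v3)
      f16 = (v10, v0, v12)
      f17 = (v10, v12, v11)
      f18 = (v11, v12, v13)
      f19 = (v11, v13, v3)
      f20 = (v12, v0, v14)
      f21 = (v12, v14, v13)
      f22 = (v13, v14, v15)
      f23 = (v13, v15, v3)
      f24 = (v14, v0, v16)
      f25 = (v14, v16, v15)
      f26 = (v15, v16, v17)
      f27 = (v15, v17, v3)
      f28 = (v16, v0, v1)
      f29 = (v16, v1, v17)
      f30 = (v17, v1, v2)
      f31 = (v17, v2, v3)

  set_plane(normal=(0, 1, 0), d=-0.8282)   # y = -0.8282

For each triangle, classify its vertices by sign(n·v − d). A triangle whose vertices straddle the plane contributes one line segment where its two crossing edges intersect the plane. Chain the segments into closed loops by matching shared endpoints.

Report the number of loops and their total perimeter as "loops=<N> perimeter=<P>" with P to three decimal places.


loops=1 perimeter=7.656

Straddling triangles (12 of 32):
  (v10,v0,v12) [++-] → (-0.8282, -0.8282, -0.933764)–(-1.05123, -0.8282, -0.805)  len=0.2575
  (v10,v12,v11) [+-+] → (-1.05123, -0.8282, -0.805)–(-1.05123, -0.8282, -0.547472)  len=0.2575
  (v11,v12,v13) [+--] → (-1.05123, -0.8282, -0.547472)–(-1.05123, -0.8282, 0.805)  len=1.3525
  (v11,v13,v3) [+-+] → (-1.05123, -0.8282, 0.805)–(-0.8282, -0.8282, 0.933764)  len=0.2575
  (v12,v0,v14) [-+-] → (-0.8282, -0.8282, -0.933764)–(0, -0.8282, -1.13184)  len=0.8516
  (v13,v15,v3) [--+] → (0, -0.8282, 1.13184)–(-0.8282, -0.8282, 0.933764)  len=0.8516
  (v14,v0,v16) [-+-] → (0, -0.8282, -1.13184)–(0.8282, -0.8282, -0.933764)  len=0.8516
  (v15,v17,v3) [--+] → (0.8282, -0.8282, 0.933764)–(0, -0.8282, 1.13184)  len=0.8516
  (v16,v0,v1) [-++] → (0.8282, -0.8282, -0.933764)–(1.05123, -0.8282, -0.805)  len=0.2575
  (v16,v1,v17) [-+-] → (1.05123, -0.8282, -0.805)–(1.05123, -0.8282, 0.547472)  len=1.3525
  (v17,v1,v2) [-++] → (1.05123, -0.8282, 0.547472)–(1.05123, -0.8282, 0.805)  len=0.2575
  (v17,v2,v3) [-++] → (1.05123, -0.8282, 0.805)–(0.8282, -0.8282, 0.933764)  len=0.2575

Chained into 1 loop(s):
  loop 1: 12 segments, perimeter = 7.6563
Total perimeter = 7.656


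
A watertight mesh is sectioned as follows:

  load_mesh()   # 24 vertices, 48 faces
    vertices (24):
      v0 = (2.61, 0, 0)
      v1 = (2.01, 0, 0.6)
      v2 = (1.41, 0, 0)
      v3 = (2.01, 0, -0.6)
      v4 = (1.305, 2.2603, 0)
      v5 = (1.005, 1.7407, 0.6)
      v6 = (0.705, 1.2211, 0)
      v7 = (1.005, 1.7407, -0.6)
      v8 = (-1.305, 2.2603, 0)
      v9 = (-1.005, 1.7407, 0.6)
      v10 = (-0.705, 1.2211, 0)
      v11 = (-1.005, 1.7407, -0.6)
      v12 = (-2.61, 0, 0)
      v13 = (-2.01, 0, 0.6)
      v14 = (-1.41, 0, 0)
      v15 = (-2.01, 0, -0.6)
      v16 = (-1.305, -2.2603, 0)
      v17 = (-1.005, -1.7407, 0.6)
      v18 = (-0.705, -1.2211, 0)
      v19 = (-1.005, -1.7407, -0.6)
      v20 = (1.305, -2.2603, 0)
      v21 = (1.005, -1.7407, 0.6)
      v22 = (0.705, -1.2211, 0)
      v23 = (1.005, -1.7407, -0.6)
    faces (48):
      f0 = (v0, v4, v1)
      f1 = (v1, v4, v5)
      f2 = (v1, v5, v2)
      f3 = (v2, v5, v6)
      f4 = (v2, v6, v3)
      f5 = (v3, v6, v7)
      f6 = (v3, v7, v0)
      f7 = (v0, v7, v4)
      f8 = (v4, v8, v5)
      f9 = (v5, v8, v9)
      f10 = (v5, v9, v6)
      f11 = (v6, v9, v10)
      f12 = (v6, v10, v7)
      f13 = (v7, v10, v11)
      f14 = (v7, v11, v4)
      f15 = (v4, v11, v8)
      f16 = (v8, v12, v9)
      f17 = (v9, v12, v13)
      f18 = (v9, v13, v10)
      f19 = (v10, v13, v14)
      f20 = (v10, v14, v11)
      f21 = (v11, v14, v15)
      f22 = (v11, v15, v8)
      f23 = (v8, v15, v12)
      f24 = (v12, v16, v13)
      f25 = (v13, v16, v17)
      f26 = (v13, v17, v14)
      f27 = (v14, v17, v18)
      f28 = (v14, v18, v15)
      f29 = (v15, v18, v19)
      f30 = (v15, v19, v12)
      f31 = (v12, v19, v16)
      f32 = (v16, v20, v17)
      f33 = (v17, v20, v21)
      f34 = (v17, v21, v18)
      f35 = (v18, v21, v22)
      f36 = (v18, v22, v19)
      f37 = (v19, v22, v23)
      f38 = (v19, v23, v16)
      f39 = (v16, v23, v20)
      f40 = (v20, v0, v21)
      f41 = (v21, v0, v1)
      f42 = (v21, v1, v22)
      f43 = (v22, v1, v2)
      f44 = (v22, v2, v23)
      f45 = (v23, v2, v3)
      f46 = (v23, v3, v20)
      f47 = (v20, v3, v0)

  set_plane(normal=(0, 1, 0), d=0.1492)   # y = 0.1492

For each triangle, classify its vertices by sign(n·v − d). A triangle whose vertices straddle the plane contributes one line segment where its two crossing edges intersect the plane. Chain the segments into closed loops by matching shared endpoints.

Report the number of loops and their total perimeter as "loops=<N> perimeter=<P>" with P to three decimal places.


Straddling triangles (16 of 48):
  (v0,v4,v1) [-+-] → (2.52386, 0.1492, 0)–(1.96346, 0.1492, 0.560395)  len=0.7925
  (v1,v4,v5) [-++] → (1.96346, 0.1492, 0.560395)–(1.92386, 0.1492, 0.6)  len=0.0560
  (v1,v5,v2) [-+-] → (1.92386, 0.1492, 0.6)–(1.37529, 0.1492, 0.0514276)  len=0.7758
  (v2,v5,v6) [-++] → (1.37529, 0.1492, 0.0514276)–(1.32386, 0.1492, 0)  len=0.0727
  (v2,v6,v3) [-+-] → (1.32386, 0.1492, 0)–(1.85055, 0.1492, -0.526689)  len=0.7449
  (v3,v6,v7) [-++] → (1.85055, 0.1492, -0.526689)–(1.92386, 0.1492, -0.6)  len=0.1037
  (v3,v7,v0) [-+-] → (1.92386, 0.1492, -0.6)–(2.47243, 0.1492, -0.0514276)  len=0.7758
  (v0,v7,v4) [-++] → (2.47243, 0.1492, -0.0514276)–(2.52386, 0.1492, 0)  len=0.0727
  (v8,v12,v9) [+-+] → (-2.52386, 0.1492, 0)–(-2.47243, 0.1492, 0.0514276)  len=0.0727
  (v9,v12,v13) [+--] → (-2.47243, 0.1492, 0.0514276)–(-1.92386, 0.1492, 0.6)  len=0.7758
  (v9,v13,v10) [+-+] → (-1.92386, 0.1492, 0.6)–(-1.85055, 0.1492, 0.526689)  len=0.1037
  (v10,v13,v14) [+--] → (-1.85055, 0.1492, 0.526689)–(-1.32386, 0.1492, 0)  len=0.7449
  (v10,v14,v11) [+-+] → (-1.32386, 0.1492, 0)–(-1.37529, 0.1492, -0.0514276)  len=0.0727
  (v11,v14,v15) [+--] → (-1.37529, 0.1492, -0.0514276)–(-1.92386, 0.1492, -0.6)  len=0.7758
  (v11,v15,v8) [+-+] → (-1.92386, 0.1492, -0.6)–(-1.96346, 0.1492, -0.560395)  len=0.0560
  (v8,v15,v12) [+--] → (-1.96346, 0.1492, -0.560395)–(-2.52386, 0.1492, 0)  len=0.7925

Chained into 2 loop(s):
  loop 1: 8 segments, perimeter = 3.3941
  loop 2: 8 segments, perimeter = 3.3941
Total perimeter = 6.788

loops=2 perimeter=6.788


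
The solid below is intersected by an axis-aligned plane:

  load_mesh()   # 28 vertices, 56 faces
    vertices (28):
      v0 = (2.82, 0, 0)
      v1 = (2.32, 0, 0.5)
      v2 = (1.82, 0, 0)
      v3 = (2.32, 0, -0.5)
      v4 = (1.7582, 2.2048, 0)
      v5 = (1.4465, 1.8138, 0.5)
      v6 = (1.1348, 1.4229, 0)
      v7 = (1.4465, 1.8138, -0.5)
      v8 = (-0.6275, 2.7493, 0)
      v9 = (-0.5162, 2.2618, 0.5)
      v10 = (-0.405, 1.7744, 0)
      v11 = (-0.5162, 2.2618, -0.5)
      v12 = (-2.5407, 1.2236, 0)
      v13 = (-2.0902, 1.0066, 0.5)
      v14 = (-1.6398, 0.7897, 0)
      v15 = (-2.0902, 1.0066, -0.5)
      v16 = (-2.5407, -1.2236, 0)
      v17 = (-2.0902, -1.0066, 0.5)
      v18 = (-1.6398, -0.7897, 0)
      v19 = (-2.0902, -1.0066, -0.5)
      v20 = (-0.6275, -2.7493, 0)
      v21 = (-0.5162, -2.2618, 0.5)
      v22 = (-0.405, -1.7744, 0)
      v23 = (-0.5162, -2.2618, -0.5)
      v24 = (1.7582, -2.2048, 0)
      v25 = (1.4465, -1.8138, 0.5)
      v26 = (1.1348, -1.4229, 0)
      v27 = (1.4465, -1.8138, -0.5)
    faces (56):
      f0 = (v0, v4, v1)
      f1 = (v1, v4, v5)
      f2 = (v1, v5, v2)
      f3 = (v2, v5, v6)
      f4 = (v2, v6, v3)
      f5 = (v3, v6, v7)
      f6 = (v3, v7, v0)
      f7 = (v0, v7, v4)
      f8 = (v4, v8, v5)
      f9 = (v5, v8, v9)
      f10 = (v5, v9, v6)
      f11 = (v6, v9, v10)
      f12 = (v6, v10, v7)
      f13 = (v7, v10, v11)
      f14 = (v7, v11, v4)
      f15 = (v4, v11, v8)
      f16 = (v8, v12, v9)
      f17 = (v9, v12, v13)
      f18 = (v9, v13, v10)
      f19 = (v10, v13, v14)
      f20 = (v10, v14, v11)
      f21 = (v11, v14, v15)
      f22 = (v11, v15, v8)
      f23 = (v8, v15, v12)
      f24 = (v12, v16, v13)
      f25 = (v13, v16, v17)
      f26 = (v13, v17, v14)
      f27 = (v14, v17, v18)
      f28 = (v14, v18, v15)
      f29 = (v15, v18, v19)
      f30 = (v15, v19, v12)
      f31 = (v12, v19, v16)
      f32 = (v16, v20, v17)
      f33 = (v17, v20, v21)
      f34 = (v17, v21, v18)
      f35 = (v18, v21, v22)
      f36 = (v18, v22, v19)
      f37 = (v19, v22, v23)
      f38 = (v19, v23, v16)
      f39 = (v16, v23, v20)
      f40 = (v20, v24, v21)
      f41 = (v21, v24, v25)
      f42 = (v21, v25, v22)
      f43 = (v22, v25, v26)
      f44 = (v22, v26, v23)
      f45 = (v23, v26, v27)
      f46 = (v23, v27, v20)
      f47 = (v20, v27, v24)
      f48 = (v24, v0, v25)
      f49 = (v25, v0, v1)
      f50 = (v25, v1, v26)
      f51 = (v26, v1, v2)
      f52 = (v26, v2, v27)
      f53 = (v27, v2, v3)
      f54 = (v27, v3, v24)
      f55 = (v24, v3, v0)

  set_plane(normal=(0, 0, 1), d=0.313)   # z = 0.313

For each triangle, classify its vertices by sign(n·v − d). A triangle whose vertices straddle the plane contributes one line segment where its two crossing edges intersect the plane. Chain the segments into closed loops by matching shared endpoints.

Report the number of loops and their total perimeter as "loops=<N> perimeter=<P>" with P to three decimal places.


Straddling triangles (28 of 56):
  (v0,v4,v1) [--+] → (2.10989, 0.824595, 0.313)–(2.507, 0, 0.313)  len=0.9152
  (v1,v4,v5) [+-+] → (2.10989, 0.824595, 0.313)–(1.56308, 1.96003, 0.313)  len=1.2602
  (v1,v5,v2) [++-] → (1.58619, 1.13544, 0.313)–(2.133, 0, 0.313)  len=1.2602
  (v2,v5,v6) [-+-] → (1.58619, 1.13544, 0.313)–(1.32992, 1.6676, 0.313)  len=0.5907
  (v4,v8,v5) [--+] → (0.670824, 2.16368, 0.313)–(1.56308, 1.96003, 0.313)  len=0.9152
  (v5,v8,v9) [+-+] → (0.670824, 2.16368, 0.313)–(-0.557826, 2.44413, 0.313)  len=1.2603
  (v5,v9,v6) [++-] → (0.101274, 1.94805, 0.313)–(1.32992, 1.6676, 0.313)  len=1.2603
  (v6,v9,v10) [-+-] → (0.101274, 1.94805, 0.313)–(-0.474611, 2.07951, 0.313)  len=0.5907
  (v8,v12,v9) [--+] → (-1.27336, 1.87351, 0.313)–(-0.557826, 2.44413, 0.313)  len=0.9152
  (v9,v12,v13) [+-+] → (-1.27336, 1.87351, 0.313)–(-2.25869, 1.08776, 0.313)  len=1.2603
  (v9,v13,v10) [++-] → (-1.45994, 1.29376, 0.313)–(-0.474611, 2.07951, 0.313)  len=1.2603
  (v10,v13,v14) [-+-] → (-1.45994, 1.29376, 0.313)–(-1.92175, 0.925479, 0.313)  len=0.5907
  (v12,v16,v13) [--+] → (-2.25869, 0.172505, 0.313)–(-2.25869, 1.08776, 0.313)  len=0.9153
  (v13,v16,v17) [+-+] → (-2.25869, 0.172505, 0.313)–(-2.25869, -1.08776, 0.313)  len=1.2603
  (v13,v17,v14) [++-] → (-1.92175, -0.334784, 0.313)–(-1.92175, 0.925479, 0.313)  len=1.2603
  (v14,v17,v18) [-+-] → (-1.92175, -0.334784, 0.313)–(-1.92175, -0.925479, 0.313)  len=0.5907
  (v16,v20,v17) [--+] → (-1.54315, -1.65837, 0.313)–(-2.25869, -1.08776, 0.313)  len=0.9152
  (v17,v20,v21) [+-+] → (-1.54315, -1.65837, 0.313)–(-0.557826, -2.44413, 0.313)  len=1.2603
  (v17,v21,v18) [++-] → (-0.936426, -1.71123, 0.313)–(-1.92175, -0.925479, 0.313)  len=1.2603
  (v18,v21,v22) [-+-] → (-0.936426, -1.71123, 0.313)–(-0.474611, -2.07951, 0.313)  len=0.5907
  (v20,v24,v21) [--+] → (0.334426, -2.24048, 0.313)–(-0.557826, -2.44413, 0.313)  len=0.9152
  (v21,v24,v25) [+-+] → (0.334426, -2.24048, 0.313)–(1.56308, -1.96003, 0.313)  len=1.2603
  (v21,v25,v22) [++-] → (0.754039, -1.79906, 0.313)–(-0.474611, -2.07951, 0.313)  len=1.2603
  (v22,v25,v26) [-+-] → (0.754039, -1.79906, 0.313)–(1.32992, -1.6676, 0.313)  len=0.5907
  (v24,v0,v25) [--+] → (1.96019, -1.13544, 0.313)–(1.56308, -1.96003, 0.313)  len=0.9152
  (v25,v0,v1) [+-+] → (1.96019, -1.13544, 0.313)–(2.507, 0, 0.313)  len=1.2602
  (v25,v1,v26) [++-] → (1.87674, -0.532165, 0.313)–(1.32992, -1.6676, 0.313)  len=1.2602
  (v26,v1,v2) [-+-] → (1.87674, -0.532165, 0.313)–(2.133, 0, 0.313)  len=0.5907

Chained into 2 loop(s):
  loop 1: 14 segments, perimeter = 15.2283
  loop 2: 14 segments, perimeter = 12.9566
Total perimeter = 28.185

loops=2 perimeter=28.185


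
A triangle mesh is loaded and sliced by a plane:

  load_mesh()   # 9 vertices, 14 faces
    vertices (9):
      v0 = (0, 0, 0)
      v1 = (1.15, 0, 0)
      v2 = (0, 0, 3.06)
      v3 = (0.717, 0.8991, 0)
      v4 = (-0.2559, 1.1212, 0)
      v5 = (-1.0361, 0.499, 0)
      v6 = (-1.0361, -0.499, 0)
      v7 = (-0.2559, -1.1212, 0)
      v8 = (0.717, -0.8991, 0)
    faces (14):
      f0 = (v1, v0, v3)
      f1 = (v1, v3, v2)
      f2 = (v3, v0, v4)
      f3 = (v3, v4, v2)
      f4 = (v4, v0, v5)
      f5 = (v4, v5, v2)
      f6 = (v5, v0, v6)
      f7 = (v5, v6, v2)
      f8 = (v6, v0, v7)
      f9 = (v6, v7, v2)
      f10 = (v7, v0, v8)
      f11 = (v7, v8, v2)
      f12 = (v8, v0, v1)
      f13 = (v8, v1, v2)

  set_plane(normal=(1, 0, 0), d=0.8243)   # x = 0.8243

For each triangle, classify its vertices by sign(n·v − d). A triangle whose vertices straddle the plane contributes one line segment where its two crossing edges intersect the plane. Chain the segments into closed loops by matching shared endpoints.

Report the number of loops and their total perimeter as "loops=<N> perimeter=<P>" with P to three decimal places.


Straddling triangles (4 of 14):
  (v1,v0,v3) [+--] → (0.8243, 0, 0)–(0.8243, 0.676298, 0)  len=0.6763
  (v1,v3,v2) [+--] → (0.8243, 0.676298, 0)–(0.8243, 0, 0.866645)  len=1.0993
  (v8,v0,v1) [--+] → (0.8243, 0, 0)–(0.8243, -0.676298, 0)  len=0.6763
  (v8,v1,v2) [-+-] → (0.8243, -0.676298, 0)–(0.8243, 0, 0.866645)  len=1.0993

Chained into 1 loop(s):
  loop 1: 4 segments, perimeter = 3.5512
Total perimeter = 3.551

loops=1 perimeter=3.551


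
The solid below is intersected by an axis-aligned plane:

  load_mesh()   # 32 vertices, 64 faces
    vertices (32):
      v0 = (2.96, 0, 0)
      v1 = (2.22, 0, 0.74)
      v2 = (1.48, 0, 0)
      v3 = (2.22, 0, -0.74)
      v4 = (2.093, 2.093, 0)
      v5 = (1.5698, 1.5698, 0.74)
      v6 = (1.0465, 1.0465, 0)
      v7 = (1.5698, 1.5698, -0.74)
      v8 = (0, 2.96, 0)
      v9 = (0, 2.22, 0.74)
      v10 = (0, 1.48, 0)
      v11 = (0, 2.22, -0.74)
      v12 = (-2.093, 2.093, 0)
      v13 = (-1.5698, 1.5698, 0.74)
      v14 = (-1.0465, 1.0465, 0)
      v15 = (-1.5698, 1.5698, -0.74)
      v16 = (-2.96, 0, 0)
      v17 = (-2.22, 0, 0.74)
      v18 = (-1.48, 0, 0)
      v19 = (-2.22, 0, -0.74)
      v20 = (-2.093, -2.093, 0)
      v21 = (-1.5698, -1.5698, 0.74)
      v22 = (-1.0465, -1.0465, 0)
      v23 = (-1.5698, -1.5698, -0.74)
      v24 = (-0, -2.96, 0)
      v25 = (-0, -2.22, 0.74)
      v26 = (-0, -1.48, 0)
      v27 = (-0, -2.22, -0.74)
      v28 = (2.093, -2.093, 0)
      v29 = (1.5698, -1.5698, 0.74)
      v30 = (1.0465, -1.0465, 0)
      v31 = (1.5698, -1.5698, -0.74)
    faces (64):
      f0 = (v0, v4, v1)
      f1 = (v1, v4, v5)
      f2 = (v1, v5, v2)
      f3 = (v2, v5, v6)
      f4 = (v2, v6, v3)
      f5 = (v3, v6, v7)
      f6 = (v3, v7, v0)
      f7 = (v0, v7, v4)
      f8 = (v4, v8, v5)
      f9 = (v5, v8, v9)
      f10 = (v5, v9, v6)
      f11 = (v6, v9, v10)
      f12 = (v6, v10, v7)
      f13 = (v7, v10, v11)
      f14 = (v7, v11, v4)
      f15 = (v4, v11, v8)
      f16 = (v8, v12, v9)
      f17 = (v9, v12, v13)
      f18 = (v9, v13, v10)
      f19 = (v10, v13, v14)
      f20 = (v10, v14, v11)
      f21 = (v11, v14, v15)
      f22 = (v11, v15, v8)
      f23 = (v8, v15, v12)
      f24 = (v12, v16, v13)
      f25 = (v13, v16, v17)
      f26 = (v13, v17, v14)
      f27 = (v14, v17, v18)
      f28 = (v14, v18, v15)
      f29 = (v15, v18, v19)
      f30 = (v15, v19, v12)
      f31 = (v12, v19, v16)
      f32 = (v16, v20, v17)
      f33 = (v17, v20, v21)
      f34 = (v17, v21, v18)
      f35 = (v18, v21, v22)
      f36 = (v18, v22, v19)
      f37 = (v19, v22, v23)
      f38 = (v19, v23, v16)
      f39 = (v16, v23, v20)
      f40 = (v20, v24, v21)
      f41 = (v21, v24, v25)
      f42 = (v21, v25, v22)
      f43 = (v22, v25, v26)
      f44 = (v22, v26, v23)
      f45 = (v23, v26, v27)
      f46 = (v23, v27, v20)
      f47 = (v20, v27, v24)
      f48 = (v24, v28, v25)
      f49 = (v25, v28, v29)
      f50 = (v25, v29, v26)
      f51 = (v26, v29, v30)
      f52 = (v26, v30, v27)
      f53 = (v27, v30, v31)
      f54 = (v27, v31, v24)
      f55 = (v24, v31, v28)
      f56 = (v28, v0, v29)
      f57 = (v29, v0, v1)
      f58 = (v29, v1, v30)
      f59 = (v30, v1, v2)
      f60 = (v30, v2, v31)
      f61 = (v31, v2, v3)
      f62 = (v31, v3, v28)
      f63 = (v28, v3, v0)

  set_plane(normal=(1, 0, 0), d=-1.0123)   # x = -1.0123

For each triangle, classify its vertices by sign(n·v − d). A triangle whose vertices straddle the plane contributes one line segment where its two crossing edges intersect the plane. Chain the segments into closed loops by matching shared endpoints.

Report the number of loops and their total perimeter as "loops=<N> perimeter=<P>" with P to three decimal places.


loops=2 perimeter=8.372

Straddling triangles (16 of 64):
  (v8,v12,v9) [+-+] → (-1.0123, 2.54067, 0)–(-1.0123, 2.15858, 0.382092)  len=0.5404
  (v9,v12,v13) [+--] → (-1.0123, 2.15858, 0.382092)–(-1.0123, 1.80071, 0.74)  len=0.5061
  (v9,v13,v10) [+-+] → (-1.0123, 1.80071, 0.74)–(-1.0123, 1.53791, 0.477196)  len=0.3717
  (v10,v13,v14) [+--] → (-1.0123, 1.53791, 0.477196)–(-1.0123, 1.06067, 0)  len=0.6749
  (v10,v14,v11) [+-+] → (-1.0123, 1.06067, 0)–(-1.0123, 1.08485, -0.0241835)  len=0.0342
  (v11,v14,v15) [+--] → (-1.0123, 1.08485, -0.0241835)–(-1.0123, 1.80071, -0.74)  len=1.0123
  (v11,v15,v8) [+-+] → (-1.0123, 1.80071, -0.74)–(-1.0123, 2.06352, -0.477196)  len=0.3717
  (v8,v15,v12) [+--] → (-1.0123, 2.06352, -0.477196)–(-1.0123, 2.54067, 0)  len=0.6748
  (v20,v24,v21) [-+-] → (-1.0123, -2.54067, 0)–(-1.0123, -2.06352, 0.477196)  len=0.6748
  (v21,v24,v25) [-++] → (-1.0123, -2.06352, 0.477196)–(-1.0123, -1.80071, 0.74)  len=0.3717
  (v21,v25,v22) [-+-] → (-1.0123, -1.80071, 0.74)–(-1.0123, -1.08485, 0.0241835)  len=1.0123
  (v22,v25,v26) [-++] → (-1.0123, -1.08485, 0.0241835)–(-1.0123, -1.06067, 0)  len=0.0342
  (v22,v26,v23) [-+-] → (-1.0123, -1.06067, 0)–(-1.0123, -1.53791, -0.477196)  len=0.6749
  (v23,v26,v27) [-++] → (-1.0123, -1.53791, -0.477196)–(-1.0123, -1.80071, -0.74)  len=0.3717
  (v23,v27,v20) [-+-] → (-1.0123, -1.80071, -0.74)–(-1.0123, -2.15858, -0.382092)  len=0.5061
  (v20,v27,v24) [-++] → (-1.0123, -2.15858, -0.382092)–(-1.0123, -2.54067, 0)  len=0.5404

Chained into 2 loop(s):
  loop 1: 8 segments, perimeter = 4.1861
  loop 2: 8 segments, perimeter = 4.1861
Total perimeter = 8.372


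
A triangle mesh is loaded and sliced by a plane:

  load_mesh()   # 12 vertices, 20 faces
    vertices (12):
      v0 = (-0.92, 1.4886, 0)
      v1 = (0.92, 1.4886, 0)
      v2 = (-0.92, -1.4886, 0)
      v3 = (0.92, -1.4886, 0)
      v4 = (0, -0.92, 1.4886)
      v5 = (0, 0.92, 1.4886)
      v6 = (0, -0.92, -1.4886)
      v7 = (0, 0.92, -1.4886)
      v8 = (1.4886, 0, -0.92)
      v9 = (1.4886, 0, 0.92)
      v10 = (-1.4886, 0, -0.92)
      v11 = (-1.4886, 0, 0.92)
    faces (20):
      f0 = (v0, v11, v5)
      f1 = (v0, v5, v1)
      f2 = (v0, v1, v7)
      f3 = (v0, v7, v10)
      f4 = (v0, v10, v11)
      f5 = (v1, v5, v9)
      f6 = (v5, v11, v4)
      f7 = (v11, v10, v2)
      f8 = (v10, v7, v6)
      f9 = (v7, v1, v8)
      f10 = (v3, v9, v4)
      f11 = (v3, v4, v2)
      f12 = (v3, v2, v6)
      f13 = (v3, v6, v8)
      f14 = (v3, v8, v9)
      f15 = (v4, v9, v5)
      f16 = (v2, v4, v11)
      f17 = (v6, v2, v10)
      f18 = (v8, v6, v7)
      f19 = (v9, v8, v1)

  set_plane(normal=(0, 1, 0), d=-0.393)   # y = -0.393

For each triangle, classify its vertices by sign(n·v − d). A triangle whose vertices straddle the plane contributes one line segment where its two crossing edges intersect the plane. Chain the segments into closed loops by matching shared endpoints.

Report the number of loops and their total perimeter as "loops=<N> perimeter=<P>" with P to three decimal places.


loops=1 perimeter=9.108

Straddling triangles (10 of 20):
  (v5,v11,v4) [++-] → (-0.852709, -0.393, 1.16289)–(0, -0.393, 1.4886)  len=0.9128
  (v11,v10,v2) [++-] → (-1.33849, -0.393, -0.677114)–(-1.33849, -0.393, 0.677114)  len=1.3542
  (v10,v7,v6) [++-] → (0, -0.393, -1.4886)–(-0.852709, -0.393, -1.16289)  len=0.9128
  (v3,v9,v4) [-+-] → (1.33849, -0.393, 0.677114)–(0.852709, -0.393, 1.16289)  len=0.6870
  (v3,v6,v8) [--+] → (0.852709, -0.393, -1.16289)–(1.33849, -0.393, -0.677114)  len=0.6870
  (v3,v8,v9) [-++] → (1.33849, -0.393, -0.677114)–(1.33849, -0.393, 0.677114)  len=1.3542
  (v4,v9,v5) [-++] → (0.852709, -0.393, 1.16289)–(0, -0.393, 1.4886)  len=0.9128
  (v2,v4,v11) [--+] → (-0.852709, -0.393, 1.16289)–(-1.33849, -0.393, 0.677114)  len=0.6870
  (v6,v2,v10) [--+] → (-1.33849, -0.393, -0.677114)–(-0.852709, -0.393, -1.16289)  len=0.6870
  (v8,v6,v7) [+-+] → (0.852709, -0.393, -1.16289)–(0, -0.393, -1.4886)  len=0.9128

Chained into 1 loop(s):
  loop 1: 10 segments, perimeter = 9.1076
Total perimeter = 9.108
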